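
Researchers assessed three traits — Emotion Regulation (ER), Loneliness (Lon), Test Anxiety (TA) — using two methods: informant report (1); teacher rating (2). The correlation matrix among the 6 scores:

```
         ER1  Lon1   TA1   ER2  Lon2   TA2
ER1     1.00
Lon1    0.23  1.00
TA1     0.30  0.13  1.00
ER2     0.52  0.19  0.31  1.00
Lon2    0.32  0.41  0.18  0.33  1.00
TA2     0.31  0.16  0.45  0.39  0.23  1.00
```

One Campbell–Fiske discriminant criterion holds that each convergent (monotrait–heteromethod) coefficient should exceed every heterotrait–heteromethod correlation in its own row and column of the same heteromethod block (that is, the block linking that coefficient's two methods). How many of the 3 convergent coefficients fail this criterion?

Convergent coefficients and their comparison sets:
ER (methods 1·2): 0.52 vs {0.32, 0.19, 0.31, 0.31} → pass.
Lon (methods 1·2): 0.41 vs {0.19, 0.32, 0.16, 0.18} → pass.
TA (methods 1·2): 0.45 vs {0.31, 0.31, 0.18, 0.16} → pass.
0 of 3 fail.

0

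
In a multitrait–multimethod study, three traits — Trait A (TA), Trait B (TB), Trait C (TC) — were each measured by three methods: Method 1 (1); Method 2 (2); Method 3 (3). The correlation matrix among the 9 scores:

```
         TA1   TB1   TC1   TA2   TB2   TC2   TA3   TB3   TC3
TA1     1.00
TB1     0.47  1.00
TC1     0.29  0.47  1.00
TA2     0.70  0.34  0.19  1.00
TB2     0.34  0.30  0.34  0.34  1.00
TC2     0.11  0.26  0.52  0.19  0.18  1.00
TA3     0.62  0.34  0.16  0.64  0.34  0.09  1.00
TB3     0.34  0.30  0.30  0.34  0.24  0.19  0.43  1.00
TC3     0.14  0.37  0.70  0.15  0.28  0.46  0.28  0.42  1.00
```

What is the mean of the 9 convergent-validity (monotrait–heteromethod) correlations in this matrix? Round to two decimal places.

0.50

Convergent values: 0.70, 0.62, 0.64, 0.30, 0.30, 0.24, 0.52, 0.70, 0.46; mean = 4.48/9 = 0.50.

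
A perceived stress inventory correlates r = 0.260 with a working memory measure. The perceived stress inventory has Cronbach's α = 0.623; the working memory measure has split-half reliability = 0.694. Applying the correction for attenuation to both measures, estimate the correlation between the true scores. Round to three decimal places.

0.395

r_true = r_obs / √(r_xx · r_yy) = 0.260 / √(0.623 × 0.694) = 0.260 / √0.432362 = 0.260 / 0.6575 ≈ 0.395.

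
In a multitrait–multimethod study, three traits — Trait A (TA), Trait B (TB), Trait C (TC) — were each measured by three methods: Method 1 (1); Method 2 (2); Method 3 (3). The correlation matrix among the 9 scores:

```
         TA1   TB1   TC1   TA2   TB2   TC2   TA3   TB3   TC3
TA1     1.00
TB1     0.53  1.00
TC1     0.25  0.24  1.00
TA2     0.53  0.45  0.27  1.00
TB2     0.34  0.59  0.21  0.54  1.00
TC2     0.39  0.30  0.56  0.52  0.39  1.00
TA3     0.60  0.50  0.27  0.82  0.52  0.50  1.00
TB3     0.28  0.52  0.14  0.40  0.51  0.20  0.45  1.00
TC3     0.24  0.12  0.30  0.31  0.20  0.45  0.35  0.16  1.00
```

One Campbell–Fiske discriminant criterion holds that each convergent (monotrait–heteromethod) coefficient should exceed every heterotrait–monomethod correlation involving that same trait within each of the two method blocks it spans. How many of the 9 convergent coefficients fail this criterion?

Checking each validity diagonal entry against its comparison values:
TA (methods 1·2): 0.53 vs {0.53, 0.54, 0.25, 0.52} → fail.
TA (methods 1·3): 0.60 vs {0.53, 0.45, 0.25, 0.35} → pass.
TA (methods 2·3): 0.82 vs {0.54, 0.45, 0.52, 0.35} → pass.
TB (methods 1·2): 0.59 vs {0.53, 0.54, 0.24, 0.39} → pass.
TB (methods 1·3): 0.52 vs {0.53, 0.45, 0.24, 0.16} → fail.
TB (methods 2·3): 0.51 vs {0.54, 0.45, 0.39, 0.16} → fail.
TC (methods 1·2): 0.56 vs {0.25, 0.52, 0.24, 0.39} → pass.
TC (methods 1·3): 0.30 vs {0.25, 0.35, 0.24, 0.16} → fail.
TC (methods 2·3): 0.45 vs {0.52, 0.35, 0.39, 0.16} → fail.
5 of 9 fail.

5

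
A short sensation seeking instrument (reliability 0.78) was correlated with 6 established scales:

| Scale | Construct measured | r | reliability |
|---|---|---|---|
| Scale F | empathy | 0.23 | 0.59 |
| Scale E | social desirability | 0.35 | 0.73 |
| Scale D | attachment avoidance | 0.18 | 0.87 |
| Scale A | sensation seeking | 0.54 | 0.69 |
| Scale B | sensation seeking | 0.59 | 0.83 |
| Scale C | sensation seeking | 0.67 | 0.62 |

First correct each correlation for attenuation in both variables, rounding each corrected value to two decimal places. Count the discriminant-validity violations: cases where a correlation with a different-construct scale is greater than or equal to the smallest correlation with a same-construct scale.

0

Disattenuated r (r / √(r_scale · r_new)):
  Scale F (disc): 0.23 / √(0.59·0.78) = 0.34
  Scale E (disc): 0.35 / √(0.73·0.78) = 0.46
  Scale D (disc): 0.18 / √(0.87·0.78) = 0.22
  Scale A (conv): 0.54 / √(0.69·0.78) = 0.74
  Scale B (conv): 0.59 / √(0.83·0.78) = 0.73
  Scale C (conv): 0.67 / √(0.62·0.78) = 0.96
Smallest convergent = 0.73. Discriminant values: 0.34, 0.46, 0.22; count ≥ 0.73 → 0.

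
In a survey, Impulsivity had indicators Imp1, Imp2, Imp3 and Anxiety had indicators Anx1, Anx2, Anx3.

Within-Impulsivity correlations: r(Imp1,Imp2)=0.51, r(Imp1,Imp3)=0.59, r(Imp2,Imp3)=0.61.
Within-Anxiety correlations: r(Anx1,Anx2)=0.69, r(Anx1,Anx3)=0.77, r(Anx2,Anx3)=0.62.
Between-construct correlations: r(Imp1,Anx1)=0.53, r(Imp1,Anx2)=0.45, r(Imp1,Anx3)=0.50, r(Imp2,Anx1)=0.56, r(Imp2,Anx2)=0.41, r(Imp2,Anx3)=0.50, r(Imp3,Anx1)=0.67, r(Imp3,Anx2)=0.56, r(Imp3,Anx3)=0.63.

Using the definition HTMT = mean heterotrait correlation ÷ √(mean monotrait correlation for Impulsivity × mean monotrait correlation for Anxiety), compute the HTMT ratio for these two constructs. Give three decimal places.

0.850

Between-construct mean = 4.81/9 = 0.5344.
Mean within-Imp = 1.71/3 = 0.5700; mean within-Anx = 2.08/3 = 0.6933.
Geometric mean = √(0.5700 × 0.6933) = 0.6286.
HTMT = 0.5344 / 0.6286 = 0.850.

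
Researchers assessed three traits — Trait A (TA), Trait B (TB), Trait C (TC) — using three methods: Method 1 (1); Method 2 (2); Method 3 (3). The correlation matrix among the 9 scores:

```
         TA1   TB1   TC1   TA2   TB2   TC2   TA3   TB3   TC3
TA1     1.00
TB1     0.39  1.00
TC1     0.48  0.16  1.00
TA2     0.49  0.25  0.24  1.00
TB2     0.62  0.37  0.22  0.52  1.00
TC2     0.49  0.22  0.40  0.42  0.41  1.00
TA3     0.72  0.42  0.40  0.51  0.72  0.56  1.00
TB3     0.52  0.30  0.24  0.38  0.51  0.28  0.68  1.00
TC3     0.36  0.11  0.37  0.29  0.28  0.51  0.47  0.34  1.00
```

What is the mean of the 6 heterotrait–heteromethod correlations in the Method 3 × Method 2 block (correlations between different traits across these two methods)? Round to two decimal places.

HTHM values (method 3 × method 2): 0.72, 0.56, 0.38, 0.28, 0.29, 0.28; mean = 2.51/6 = 0.42.

0.42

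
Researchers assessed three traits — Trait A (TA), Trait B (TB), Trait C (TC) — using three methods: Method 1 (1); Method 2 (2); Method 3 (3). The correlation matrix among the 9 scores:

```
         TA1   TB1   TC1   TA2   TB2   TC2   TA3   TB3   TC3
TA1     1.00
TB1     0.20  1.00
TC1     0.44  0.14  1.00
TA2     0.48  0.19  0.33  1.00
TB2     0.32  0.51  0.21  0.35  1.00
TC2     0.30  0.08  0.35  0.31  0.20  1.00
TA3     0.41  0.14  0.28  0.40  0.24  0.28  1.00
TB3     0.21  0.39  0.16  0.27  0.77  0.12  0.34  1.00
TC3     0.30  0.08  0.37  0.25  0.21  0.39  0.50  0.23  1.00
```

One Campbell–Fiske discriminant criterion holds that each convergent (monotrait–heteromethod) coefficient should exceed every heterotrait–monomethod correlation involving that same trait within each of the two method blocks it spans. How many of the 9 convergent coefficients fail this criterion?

5

Checking each validity diagonal entry against its comparison values:
TA (methods 1·2): 0.48 vs {0.20, 0.35, 0.44, 0.31} → pass.
TA (methods 1·3): 0.41 vs {0.20, 0.34, 0.44, 0.50} → fail.
TA (methods 2·3): 0.40 vs {0.35, 0.34, 0.31, 0.50} → fail.
TB (methods 1·2): 0.51 vs {0.20, 0.35, 0.14, 0.20} → pass.
TB (methods 1·3): 0.39 vs {0.20, 0.34, 0.14, 0.23} → pass.
TB (methods 2·3): 0.77 vs {0.35, 0.34, 0.20, 0.23} → pass.
TC (methods 1·2): 0.35 vs {0.44, 0.31, 0.14, 0.20} → fail.
TC (methods 1·3): 0.37 vs {0.44, 0.50, 0.14, 0.23} → fail.
TC (methods 2·3): 0.39 vs {0.31, 0.50, 0.20, 0.23} → fail.
5 of 9 fail.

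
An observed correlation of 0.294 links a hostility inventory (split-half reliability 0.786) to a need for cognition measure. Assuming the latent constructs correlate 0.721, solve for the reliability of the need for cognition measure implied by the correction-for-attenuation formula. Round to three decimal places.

r_true = r_obs / √(r_xx · r_yy) ⇒ 0.721 = 0.294 / √(0.786 · r_yy).
√(0.786 · r_yy) = 0.294 / 0.721 = 0.4078; 0.786 · r_yy = 0.1663; r_yy = 0.1663 / 0.786 ≈ 0.212.

0.212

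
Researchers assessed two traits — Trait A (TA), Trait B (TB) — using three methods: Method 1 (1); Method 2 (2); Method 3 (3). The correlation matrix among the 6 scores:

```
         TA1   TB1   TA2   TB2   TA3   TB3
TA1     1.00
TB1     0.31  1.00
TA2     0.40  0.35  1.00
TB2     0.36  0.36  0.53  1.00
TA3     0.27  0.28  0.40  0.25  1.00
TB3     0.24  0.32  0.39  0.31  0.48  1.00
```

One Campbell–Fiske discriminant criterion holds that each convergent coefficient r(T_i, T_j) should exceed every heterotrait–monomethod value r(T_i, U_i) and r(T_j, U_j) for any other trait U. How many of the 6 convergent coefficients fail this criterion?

6

Convergent coefficients and their comparison sets:
TA (methods 1·2): 0.40 vs {0.31, 0.53} → fail.
TA (methods 1·3): 0.27 vs {0.31, 0.48} → fail.
TA (methods 2·3): 0.40 vs {0.53, 0.48} → fail.
TB (methods 1·2): 0.36 vs {0.31, 0.53} → fail.
TB (methods 1·3): 0.32 vs {0.31, 0.48} → fail.
TB (methods 2·3): 0.31 vs {0.53, 0.48} → fail.
6 of 6 fail.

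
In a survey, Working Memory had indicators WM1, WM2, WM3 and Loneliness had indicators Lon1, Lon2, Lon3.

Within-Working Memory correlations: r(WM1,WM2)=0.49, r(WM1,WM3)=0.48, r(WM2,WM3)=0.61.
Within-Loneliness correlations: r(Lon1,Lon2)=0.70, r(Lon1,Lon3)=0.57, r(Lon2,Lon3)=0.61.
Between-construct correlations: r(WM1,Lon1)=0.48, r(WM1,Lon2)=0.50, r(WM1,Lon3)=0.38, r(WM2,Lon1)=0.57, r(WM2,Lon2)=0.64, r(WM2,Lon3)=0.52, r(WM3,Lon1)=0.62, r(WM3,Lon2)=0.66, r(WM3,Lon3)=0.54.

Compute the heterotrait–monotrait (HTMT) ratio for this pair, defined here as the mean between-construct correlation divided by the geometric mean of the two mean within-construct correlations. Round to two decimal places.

Mean between = 4.91/9 = 0.5456.
Mean within-WM = 1.58/3 = 0.5267; mean within-Lon = 1.88/3 = 0.6267.
Geometric mean = √(0.5267 × 0.6267) = 0.5745.
HTMT = 0.5456 / 0.5745 = 0.95.

0.95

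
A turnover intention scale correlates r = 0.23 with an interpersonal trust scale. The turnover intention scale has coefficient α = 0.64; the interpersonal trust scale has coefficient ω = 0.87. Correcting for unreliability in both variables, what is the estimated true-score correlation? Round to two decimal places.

0.31

r_true = r_obs / √(r_xx · r_yy) = 0.23 / √(0.64 × 0.87) = 0.23 / √0.5568 = 0.23 / 0.7462 ≈ 0.31.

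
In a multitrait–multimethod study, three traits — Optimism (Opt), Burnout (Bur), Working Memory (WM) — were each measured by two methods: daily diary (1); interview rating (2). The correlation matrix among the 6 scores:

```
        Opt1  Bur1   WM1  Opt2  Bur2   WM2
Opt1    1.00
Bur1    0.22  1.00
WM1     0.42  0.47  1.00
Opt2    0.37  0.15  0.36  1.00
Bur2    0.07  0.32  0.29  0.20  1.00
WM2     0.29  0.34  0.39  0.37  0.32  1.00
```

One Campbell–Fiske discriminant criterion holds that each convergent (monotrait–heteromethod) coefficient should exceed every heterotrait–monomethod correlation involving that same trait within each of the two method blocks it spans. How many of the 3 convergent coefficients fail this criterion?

Each convergent coefficient versus the relevant comparison correlations:
Opt (methods 1·2): 0.37 vs {0.22, 0.20, 0.42, 0.37} → fail.
Bur (methods 1·2): 0.32 vs {0.22, 0.20, 0.47, 0.32} → fail.
WM (methods 1·2): 0.39 vs {0.42, 0.37, 0.47, 0.32} → fail.
3 of 3 fail.

3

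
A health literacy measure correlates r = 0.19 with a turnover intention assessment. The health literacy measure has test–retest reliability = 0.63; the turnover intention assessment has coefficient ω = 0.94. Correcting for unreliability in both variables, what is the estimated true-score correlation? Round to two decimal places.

r_true = r_obs / √(r_xx · r_yy) = 0.19 / √(0.63 × 0.94) = 0.19 / √0.5922 = 0.19 / 0.7695 ≈ 0.25.

0.25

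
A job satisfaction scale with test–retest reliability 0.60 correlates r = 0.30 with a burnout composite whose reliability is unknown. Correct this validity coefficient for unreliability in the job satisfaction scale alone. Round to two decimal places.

Single correction: r_c = r_obs / √r_xx = 0.30 / √0.60 = 0.30 / 0.7746 ≈ 0.39.

0.39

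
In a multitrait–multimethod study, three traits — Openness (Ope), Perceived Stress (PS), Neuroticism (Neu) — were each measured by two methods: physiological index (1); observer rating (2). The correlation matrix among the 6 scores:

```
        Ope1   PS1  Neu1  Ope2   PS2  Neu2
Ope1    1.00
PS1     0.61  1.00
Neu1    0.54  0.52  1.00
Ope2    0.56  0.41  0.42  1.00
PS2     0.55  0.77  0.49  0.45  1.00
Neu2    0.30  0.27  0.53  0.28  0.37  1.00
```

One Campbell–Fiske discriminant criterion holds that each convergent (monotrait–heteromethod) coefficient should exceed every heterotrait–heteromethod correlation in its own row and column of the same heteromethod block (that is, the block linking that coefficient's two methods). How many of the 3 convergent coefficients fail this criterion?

0

Convergent coefficients and their comparison sets:
Ope (methods 1·2): 0.56 vs {0.55, 0.41, 0.30, 0.42} → pass.
PS (methods 1·2): 0.77 vs {0.41, 0.55, 0.27, 0.49} → pass.
Neu (methods 1·2): 0.53 vs {0.42, 0.30, 0.49, 0.27} → pass.
0 of 3 fail.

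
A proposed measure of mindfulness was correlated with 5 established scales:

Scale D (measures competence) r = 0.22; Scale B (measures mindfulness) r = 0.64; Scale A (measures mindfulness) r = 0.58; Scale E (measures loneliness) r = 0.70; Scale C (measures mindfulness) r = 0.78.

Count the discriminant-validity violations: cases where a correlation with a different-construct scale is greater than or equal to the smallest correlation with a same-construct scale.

1

Convergent (same construct = mindfulness): Scale B, Scale A, Scale C.
Smallest convergent = 0.58. Discriminant values: 0.22, 0.70; count ≥ 0.58 → 1.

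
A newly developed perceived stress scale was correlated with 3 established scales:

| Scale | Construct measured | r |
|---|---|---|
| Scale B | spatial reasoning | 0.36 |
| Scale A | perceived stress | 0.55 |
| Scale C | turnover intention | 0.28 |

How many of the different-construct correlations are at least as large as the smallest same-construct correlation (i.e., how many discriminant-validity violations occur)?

Convergent (same construct = perceived stress): Scale A.
Smallest convergent = 0.55. Discriminant values: 0.36, 0.28; count ≥ 0.55 → 0.

0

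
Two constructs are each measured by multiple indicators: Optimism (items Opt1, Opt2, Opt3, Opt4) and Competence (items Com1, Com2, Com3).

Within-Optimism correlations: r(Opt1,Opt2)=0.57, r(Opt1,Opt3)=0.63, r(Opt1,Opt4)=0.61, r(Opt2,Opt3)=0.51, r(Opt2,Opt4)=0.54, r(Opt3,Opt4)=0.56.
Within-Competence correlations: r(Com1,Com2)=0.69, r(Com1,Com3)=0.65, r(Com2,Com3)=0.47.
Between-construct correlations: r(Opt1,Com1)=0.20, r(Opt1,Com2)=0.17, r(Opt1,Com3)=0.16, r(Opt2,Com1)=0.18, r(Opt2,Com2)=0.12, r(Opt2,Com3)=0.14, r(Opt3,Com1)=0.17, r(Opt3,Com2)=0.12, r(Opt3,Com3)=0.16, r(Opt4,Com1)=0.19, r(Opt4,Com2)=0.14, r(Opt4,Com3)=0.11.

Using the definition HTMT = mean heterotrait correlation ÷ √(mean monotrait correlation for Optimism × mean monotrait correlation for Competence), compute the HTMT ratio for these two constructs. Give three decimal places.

Mean heterotrait r = 1.86/12 = 0.1550.
Mean within-Opt = 3.42/6 = 0.5700; mean within-Com = 1.81/3 = 0.6033.
Geometric mean = √(0.5700 × 0.6033) = 0.5864.
HTMT = 0.1550 / 0.5864 = 0.264.

0.264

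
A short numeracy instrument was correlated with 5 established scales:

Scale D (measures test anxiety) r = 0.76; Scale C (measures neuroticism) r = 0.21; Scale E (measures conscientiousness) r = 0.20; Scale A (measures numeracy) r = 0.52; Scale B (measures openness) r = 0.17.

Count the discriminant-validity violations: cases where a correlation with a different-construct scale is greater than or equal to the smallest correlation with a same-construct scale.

1

Convergent (same construct = numeracy): Scale A.
Smallest convergent = 0.52. Discriminant values: 0.76, 0.21, 0.20, 0.17; count ≥ 0.52 → 1.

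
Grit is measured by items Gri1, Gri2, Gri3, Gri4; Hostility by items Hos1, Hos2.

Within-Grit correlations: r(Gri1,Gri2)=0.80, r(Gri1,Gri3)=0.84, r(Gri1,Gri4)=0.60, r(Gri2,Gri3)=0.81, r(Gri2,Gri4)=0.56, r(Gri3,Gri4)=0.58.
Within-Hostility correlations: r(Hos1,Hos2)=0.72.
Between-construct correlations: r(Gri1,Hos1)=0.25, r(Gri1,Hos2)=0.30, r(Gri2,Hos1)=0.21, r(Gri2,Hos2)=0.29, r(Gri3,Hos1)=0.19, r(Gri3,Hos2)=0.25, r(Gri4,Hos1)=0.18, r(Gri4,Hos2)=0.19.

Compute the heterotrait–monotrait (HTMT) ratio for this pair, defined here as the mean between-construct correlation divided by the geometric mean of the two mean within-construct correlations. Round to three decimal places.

Mean heterotrait r = 1.86/8 = 0.2325.
Mean within-Gri = 4.19/6 = 0.6983; mean within-Hos = 0.72/1 = 0.7200.
Geometric mean = √(0.6983 × 0.7200) = 0.7091.
HTMT = 0.2325 / 0.7091 = 0.328.

0.328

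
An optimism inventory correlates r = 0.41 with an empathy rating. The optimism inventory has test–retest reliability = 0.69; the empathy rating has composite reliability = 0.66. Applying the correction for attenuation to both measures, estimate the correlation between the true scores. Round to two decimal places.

r_true = r_obs / √(r_xx · r_yy) = 0.41 / √(0.69 × 0.66) = 0.41 / √0.4554 = 0.41 / 0.6748 ≈ 0.61.

0.61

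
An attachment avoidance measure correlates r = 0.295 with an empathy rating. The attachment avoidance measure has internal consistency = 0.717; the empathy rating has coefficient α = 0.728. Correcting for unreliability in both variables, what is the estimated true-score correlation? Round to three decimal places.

0.408

r_true = r_obs / √(r_xx · r_yy) = 0.295 / √(0.717 × 0.728) = 0.295 / √0.521976 = 0.295 / 0.7225 ≈ 0.408.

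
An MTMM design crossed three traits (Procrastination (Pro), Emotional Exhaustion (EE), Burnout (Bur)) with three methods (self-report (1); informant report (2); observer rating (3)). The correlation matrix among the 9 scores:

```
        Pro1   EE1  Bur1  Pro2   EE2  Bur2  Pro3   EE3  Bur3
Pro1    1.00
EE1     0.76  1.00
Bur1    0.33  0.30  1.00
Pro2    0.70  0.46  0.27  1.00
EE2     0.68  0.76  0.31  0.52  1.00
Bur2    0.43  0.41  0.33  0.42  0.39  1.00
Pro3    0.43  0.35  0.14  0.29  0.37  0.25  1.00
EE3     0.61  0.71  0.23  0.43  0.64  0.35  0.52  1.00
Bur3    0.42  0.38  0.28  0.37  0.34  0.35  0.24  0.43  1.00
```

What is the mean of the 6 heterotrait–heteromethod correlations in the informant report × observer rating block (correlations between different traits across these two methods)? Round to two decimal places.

HTHM values (method 2 × method 3): 0.43, 0.37, 0.37, 0.34, 0.25, 0.35; mean = 2.11/6 = 0.35.

0.35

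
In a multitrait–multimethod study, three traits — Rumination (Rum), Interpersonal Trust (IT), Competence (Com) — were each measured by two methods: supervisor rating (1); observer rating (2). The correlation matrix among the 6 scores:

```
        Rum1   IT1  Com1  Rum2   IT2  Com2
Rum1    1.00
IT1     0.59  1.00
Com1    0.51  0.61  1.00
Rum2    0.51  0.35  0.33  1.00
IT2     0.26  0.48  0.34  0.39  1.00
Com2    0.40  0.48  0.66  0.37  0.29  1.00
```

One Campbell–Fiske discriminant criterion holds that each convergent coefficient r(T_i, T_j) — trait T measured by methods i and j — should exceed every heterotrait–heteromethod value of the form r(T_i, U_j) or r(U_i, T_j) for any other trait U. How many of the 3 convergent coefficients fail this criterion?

1

Each convergent coefficient versus the relevant comparison correlations:
Rum (methods 1·2): 0.51 vs {0.26, 0.35, 0.40, 0.33} → pass.
IT (methods 1·2): 0.48 vs {0.35, 0.26, 0.48, 0.34} → fail.
Com (methods 1·2): 0.66 vs {0.33, 0.40, 0.34, 0.48} → pass.
1 of 3 fail.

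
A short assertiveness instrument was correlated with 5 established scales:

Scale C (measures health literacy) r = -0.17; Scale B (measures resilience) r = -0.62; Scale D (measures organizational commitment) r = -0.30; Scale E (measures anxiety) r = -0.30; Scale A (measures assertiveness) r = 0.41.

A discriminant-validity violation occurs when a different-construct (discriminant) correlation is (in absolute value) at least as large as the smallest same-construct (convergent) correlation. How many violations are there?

Convergent (same construct = assertiveness): Scale A.
Smallest convergent = 0.41. Discriminant |r|: 0.17, 0.62, 0.30, 0.30; count ≥ 0.41 → 1.

1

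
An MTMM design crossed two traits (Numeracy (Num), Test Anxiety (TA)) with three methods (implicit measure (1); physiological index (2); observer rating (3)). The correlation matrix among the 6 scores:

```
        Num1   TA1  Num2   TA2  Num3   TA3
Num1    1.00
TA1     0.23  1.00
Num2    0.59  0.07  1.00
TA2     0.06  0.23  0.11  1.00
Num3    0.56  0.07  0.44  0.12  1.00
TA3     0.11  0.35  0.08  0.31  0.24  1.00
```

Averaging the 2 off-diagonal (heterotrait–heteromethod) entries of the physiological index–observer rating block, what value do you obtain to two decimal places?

0.10

HTHM values (method 2 × method 3): 0.08, 0.12; mean = 0.20/2 = 0.10.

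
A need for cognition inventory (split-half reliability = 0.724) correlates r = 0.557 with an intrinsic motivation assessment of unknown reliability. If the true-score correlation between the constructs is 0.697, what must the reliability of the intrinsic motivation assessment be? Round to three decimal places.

r_true = r_obs / √(r_xx · r_yy) ⇒ 0.697 = 0.557 / √(0.724 · r_yy).
√(0.724 · r_yy) = 0.557 / 0.697 = 0.7991; 0.724 · r_yy = 0.6386; r_yy = 0.6386 / 0.724 ≈ 0.882.

0.882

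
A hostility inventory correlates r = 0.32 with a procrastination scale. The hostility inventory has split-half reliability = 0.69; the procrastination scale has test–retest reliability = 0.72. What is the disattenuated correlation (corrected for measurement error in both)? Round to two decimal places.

r_true = r_obs / √(r_xx · r_yy) = 0.32 / √(0.69 × 0.72) = 0.32 / √0.4968 = 0.32 / 0.7048 ≈ 0.45.

0.45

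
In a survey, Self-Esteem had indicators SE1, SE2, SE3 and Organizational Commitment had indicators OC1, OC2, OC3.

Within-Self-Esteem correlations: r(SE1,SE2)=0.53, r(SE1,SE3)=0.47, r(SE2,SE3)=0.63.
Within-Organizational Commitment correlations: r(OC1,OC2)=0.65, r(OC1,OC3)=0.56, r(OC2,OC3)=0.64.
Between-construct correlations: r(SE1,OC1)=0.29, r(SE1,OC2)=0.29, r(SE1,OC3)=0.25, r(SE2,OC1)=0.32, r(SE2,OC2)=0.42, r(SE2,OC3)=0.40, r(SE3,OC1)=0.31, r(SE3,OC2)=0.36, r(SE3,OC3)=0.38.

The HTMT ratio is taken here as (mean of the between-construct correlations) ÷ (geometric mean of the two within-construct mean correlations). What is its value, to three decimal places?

0.580

Between-construct mean = 3.02/9 = 0.3356.
Mean within-SE = 1.63/3 = 0.5433; mean within-OC = 1.85/3 = 0.6167.
Geometric mean = √(0.5433 × 0.6167) = 0.5788.
HTMT = 0.3356 / 0.5788 = 0.580.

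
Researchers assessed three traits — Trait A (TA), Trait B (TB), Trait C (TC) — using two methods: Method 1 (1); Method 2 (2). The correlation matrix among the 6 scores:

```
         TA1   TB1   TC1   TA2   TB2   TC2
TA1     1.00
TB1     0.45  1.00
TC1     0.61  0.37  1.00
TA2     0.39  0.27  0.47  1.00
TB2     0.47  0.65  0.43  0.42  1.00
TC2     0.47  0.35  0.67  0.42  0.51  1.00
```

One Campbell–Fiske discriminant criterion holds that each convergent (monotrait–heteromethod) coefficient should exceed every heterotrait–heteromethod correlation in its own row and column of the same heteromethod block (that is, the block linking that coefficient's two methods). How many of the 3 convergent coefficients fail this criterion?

Each convergent coefficient versus the relevant comparison correlations:
TA (methods 1·2): 0.39 vs {0.47, 0.27, 0.47, 0.47} → fail.
TB (methods 1·2): 0.65 vs {0.27, 0.47, 0.35, 0.43} → pass.
TC (methods 1·2): 0.67 vs {0.47, 0.47, 0.43, 0.35} → pass.
1 of 3 fail.

1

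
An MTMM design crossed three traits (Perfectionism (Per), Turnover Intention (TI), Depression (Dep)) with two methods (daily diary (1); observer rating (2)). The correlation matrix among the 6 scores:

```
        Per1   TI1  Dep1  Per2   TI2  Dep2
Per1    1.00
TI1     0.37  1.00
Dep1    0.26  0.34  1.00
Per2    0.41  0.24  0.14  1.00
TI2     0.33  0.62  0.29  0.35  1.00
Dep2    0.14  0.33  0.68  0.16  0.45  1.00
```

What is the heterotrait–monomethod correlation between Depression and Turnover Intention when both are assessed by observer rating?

Different traits, same method: r(Dep2, TI2) = 0.45.

0.45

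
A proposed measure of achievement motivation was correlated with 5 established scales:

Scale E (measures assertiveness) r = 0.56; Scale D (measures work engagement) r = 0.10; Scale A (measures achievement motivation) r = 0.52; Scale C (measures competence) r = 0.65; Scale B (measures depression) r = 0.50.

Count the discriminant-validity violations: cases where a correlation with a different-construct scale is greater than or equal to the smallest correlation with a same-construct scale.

Convergent (same construct = achievement motivation): Scale A.
Smallest convergent = 0.52. Discriminant values: 0.56, 0.10, 0.65, 0.50; count ≥ 0.52 → 2.

2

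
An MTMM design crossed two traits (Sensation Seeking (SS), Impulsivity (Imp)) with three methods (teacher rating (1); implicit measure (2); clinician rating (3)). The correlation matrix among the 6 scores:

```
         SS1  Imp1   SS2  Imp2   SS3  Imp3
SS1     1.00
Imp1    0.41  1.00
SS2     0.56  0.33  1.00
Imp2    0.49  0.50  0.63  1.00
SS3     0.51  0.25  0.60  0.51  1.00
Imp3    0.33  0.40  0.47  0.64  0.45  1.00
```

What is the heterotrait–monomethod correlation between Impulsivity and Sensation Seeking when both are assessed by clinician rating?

Different traits, same method: r(Imp3, SS3) = 0.45.

0.45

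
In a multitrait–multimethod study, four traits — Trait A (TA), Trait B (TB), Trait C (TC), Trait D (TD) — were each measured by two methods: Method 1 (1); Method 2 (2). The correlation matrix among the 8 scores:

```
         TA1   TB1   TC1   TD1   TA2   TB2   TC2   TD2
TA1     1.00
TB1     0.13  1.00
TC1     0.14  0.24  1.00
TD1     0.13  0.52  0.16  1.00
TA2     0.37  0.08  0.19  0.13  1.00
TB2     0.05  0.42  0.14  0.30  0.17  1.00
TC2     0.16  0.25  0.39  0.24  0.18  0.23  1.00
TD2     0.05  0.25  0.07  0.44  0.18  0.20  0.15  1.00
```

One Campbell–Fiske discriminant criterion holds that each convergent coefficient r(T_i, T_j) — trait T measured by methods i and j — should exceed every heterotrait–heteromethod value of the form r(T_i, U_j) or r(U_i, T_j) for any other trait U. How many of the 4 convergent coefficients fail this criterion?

0

Each convergent coefficient versus the relevant comparison correlations:
TA (methods 1·2): 0.37 vs {0.05, 0.08, 0.16, 0.19, 0.05, 0.13} → pass.
TB (methods 1·2): 0.42 vs {0.08, 0.05, 0.25, 0.14, 0.25, 0.30} → pass.
TC (methods 1·2): 0.39 vs {0.19, 0.16, 0.14, 0.25, 0.07, 0.24} → pass.
TD (methods 1·2): 0.44 vs {0.13, 0.05, 0.30, 0.25, 0.24, 0.07} → pass.
0 of 4 fail.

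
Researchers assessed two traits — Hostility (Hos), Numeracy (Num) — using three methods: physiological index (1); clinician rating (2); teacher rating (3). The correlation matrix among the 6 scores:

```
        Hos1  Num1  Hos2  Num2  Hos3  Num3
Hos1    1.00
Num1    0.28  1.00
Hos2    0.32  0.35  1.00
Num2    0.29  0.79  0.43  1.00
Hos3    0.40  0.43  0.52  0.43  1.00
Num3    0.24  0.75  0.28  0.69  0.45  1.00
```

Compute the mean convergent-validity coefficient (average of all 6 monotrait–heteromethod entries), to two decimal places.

Convergent values: 0.32, 0.40, 0.52, 0.79, 0.75, 0.69; mean = 3.47/6 = 0.58.

0.58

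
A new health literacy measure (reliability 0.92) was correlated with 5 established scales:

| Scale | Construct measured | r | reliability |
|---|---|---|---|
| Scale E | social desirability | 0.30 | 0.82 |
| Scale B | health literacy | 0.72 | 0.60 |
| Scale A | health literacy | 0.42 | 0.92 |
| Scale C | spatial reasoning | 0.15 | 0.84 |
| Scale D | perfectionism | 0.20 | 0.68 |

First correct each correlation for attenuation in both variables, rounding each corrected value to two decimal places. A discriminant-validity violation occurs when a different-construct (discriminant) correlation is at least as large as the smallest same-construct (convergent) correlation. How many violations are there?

Disattenuated r (r / √(r_scale · r_new)):
  Scale E (disc): 0.30 / √(0.82·0.92) = 0.35
  Scale B (conv): 0.72 / √(0.60·0.92) = 0.97
  Scale A (conv): 0.42 / √(0.92·0.92) = 0.46
  Scale C (disc): 0.15 / √(0.84·0.92) = 0.17
  Scale D (disc): 0.20 / √(0.68·0.92) = 0.25
Smallest convergent = 0.46. Discriminant values: 0.35, 0.17, 0.25; count ≥ 0.46 → 0.

0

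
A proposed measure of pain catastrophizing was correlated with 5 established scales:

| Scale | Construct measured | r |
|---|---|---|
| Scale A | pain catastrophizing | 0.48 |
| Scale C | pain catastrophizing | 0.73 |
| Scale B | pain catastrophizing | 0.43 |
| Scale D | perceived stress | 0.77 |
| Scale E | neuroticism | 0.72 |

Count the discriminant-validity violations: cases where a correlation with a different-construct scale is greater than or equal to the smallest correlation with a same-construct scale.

2

Convergent (same construct = pain catastrophizing): Scale A, Scale C, Scale B.
Smallest convergent = 0.43. Discriminant values: 0.77, 0.72; count ≥ 0.43 → 2.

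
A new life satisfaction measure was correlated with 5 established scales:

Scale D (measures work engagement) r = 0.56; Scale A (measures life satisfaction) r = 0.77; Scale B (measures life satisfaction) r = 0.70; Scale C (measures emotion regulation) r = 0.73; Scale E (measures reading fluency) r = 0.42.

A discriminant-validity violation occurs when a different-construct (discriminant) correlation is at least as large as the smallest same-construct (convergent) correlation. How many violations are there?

Convergent (same construct = life satisfaction): Scale A, Scale B.
Smallest convergent = 0.70. Discriminant values: 0.56, 0.73, 0.42; count ≥ 0.70 → 1.

1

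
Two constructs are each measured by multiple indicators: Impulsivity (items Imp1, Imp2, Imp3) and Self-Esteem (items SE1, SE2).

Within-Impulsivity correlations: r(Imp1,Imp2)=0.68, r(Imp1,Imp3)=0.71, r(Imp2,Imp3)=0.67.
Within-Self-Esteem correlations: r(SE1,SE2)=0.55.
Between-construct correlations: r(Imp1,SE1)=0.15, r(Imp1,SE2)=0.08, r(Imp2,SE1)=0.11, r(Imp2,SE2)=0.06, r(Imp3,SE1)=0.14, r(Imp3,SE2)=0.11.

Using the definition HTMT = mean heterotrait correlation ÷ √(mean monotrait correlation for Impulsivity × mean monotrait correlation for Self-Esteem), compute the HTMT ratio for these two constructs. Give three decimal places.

0.176

Mean heterotrait r = 0.65/6 = 0.1083.
Mean within-Imp = 2.06/3 = 0.6867; mean within-SE = 0.55/1 = 0.5500.
Geometric mean = √(0.6867 × 0.5500) = 0.6146.
HTMT = 0.1083 / 0.6146 = 0.176.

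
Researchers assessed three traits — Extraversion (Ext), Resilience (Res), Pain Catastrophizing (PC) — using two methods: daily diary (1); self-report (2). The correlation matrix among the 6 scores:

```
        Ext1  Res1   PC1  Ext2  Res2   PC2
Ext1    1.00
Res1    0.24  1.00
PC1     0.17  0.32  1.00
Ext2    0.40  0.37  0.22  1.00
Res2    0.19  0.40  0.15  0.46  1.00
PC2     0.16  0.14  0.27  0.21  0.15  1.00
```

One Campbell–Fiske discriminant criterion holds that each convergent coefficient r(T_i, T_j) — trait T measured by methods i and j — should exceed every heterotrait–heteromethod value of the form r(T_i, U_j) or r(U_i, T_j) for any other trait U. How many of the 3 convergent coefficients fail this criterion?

0

Convergent coefficients and their comparison sets:
Ext (methods 1·2): 0.40 vs {0.19, 0.37, 0.16, 0.22} → pass.
Res (methods 1·2): 0.40 vs {0.37, 0.19, 0.14, 0.15} → pass.
PC (methods 1·2): 0.27 vs {0.22, 0.16, 0.15, 0.14} → pass.
0 of 3 fail.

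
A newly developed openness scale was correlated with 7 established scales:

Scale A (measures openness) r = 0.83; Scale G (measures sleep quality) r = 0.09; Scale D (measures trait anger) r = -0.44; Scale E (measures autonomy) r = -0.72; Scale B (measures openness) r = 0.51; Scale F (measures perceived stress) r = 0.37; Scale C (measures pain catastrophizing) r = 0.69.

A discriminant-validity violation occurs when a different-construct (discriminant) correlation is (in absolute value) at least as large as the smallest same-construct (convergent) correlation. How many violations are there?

2

Convergent (same construct = openness): Scale A, Scale B.
Smallest convergent = 0.51. Discriminant |r|: 0.09, 0.44, 0.72, 0.37, 0.69; count ≥ 0.51 → 2.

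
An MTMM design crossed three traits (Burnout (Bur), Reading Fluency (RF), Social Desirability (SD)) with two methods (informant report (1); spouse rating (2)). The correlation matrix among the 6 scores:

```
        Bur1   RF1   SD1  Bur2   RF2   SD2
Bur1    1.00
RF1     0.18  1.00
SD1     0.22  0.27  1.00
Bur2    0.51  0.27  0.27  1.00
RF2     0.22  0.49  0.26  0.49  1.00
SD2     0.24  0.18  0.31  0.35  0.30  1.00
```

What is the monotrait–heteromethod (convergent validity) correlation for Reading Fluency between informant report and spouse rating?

0.49

Same trait (RF), different methods: r(RF1, RF2) = 0.49.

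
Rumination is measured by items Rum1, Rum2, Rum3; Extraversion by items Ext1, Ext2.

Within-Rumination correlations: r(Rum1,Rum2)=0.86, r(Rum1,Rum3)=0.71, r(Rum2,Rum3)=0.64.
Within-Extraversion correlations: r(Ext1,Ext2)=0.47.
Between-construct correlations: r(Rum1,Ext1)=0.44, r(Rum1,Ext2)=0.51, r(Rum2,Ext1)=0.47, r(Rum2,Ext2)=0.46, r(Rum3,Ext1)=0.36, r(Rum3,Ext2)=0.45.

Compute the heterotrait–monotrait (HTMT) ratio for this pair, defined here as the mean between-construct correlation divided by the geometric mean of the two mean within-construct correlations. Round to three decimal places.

0.762

Mean between = 2.69/6 = 0.4483.
Mean within-Rum = 2.21/3 = 0.7367; mean within-Ext = 0.47/1 = 0.4700.
Geometric mean = √(0.7367 × 0.4700) = 0.5884.
HTMT = 0.4483 / 0.5884 = 0.762.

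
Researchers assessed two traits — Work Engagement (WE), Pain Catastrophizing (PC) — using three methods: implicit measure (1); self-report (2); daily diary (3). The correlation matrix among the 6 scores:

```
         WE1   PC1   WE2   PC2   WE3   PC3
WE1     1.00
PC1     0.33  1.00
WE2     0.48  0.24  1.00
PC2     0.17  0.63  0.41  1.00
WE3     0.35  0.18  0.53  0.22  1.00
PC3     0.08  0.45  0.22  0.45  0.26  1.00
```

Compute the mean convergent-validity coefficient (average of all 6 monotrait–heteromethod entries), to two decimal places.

0.48

Convergent values: 0.48, 0.35, 0.53, 0.63, 0.45, 0.45; mean = 2.89/6 = 0.48.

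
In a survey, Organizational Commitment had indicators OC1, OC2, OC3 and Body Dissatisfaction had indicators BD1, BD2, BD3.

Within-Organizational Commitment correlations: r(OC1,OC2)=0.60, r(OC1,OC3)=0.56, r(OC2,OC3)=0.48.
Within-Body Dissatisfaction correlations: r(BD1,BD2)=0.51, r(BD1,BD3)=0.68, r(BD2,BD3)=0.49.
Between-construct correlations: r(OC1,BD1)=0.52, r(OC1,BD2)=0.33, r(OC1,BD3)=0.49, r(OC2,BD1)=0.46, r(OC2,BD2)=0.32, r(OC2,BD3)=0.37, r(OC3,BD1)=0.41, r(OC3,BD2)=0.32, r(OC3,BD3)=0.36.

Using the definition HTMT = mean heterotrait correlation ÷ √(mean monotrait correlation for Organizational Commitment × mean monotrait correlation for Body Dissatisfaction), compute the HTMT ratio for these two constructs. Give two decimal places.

Mean heterotrait r = 3.58/9 = 0.3978.
Mean within-OC = 1.64/3 = 0.5467; mean within-BD = 1.68/3 = 0.5600.
Geometric mean = √(0.5467 × 0.5600) = 0.5533.
HTMT = 0.3978 / 0.5533 = 0.72.

0.72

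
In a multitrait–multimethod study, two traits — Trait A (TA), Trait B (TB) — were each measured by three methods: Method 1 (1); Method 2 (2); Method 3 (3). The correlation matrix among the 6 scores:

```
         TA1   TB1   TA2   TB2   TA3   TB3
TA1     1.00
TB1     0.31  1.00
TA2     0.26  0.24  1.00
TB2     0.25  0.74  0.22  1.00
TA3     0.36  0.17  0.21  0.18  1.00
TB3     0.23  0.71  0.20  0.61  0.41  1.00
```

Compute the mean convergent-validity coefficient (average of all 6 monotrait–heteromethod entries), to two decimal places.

0.48

Convergent values: 0.26, 0.36, 0.21, 0.74, 0.71, 0.61; mean = 2.89/6 = 0.48.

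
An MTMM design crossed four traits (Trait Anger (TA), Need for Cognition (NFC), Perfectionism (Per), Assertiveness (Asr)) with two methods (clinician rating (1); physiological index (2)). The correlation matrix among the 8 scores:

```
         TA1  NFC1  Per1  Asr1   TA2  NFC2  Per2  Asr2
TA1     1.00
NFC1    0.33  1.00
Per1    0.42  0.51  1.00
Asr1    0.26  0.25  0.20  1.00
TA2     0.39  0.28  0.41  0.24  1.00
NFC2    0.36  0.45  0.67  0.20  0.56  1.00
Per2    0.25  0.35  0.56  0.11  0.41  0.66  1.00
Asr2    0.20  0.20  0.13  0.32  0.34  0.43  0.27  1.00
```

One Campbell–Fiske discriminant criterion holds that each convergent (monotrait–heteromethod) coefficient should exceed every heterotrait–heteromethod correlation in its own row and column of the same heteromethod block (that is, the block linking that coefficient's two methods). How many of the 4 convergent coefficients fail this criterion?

Convergent coefficients and their comparison sets:
TA (methods 1·2): 0.39 vs {0.36, 0.28, 0.25, 0.41, 0.20, 0.24} → fail.
NFC (methods 1·2): 0.45 vs {0.28, 0.36, 0.35, 0.67, 0.20, 0.20} → fail.
Per (methods 1·2): 0.56 vs {0.41, 0.25, 0.67, 0.35, 0.13, 0.11} → fail.
Asr (methods 1·2): 0.32 vs {0.24, 0.20, 0.20, 0.20, 0.11, 0.13} → pass.
3 of 4 fail.

3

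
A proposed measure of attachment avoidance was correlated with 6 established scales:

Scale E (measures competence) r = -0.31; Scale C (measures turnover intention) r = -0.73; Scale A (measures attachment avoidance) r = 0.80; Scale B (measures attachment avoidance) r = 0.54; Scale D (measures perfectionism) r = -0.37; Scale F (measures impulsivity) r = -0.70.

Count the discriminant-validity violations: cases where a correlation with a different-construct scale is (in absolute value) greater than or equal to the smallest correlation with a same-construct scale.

Convergent (same construct = attachment avoidance): Scale A, Scale B.
Smallest convergent = 0.54. Discriminant |r|: 0.31, 0.73, 0.37, 0.70; count ≥ 0.54 → 2.

2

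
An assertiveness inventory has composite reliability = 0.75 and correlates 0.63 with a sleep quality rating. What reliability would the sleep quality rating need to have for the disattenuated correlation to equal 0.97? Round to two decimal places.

0.56

r_true = r_obs / √(r_xx · r_yy) ⇒ 0.97 = 0.63 / √(0.75 · r_yy).
√(0.75 · r_yy) = 0.63 / 0.97 = 0.6495; 0.75 · r_yy = 0.4219; r_yy = 0.4219 / 0.75 ≈ 0.56.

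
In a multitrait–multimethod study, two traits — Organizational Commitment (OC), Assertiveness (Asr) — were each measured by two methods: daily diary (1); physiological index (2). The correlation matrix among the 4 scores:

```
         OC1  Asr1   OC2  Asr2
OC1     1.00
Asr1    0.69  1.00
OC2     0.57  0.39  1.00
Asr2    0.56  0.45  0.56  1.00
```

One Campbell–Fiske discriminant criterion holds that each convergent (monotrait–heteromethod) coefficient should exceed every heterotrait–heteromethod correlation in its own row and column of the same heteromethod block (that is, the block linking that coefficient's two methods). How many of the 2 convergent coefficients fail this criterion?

1

Convergent coefficients and their comparison sets:
OC (methods 1·2): 0.57 vs {0.56, 0.39} → pass.
Asr (methods 1·2): 0.45 vs {0.39, 0.56} → fail.
1 of 2 fail.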